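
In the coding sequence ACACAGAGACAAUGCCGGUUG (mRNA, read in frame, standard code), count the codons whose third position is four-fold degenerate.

2

Codon 1 ACA (Thr): third position 4-fold.
Codon 2 CAG (Gln): third position 2-fold.
Codon 3 AGA (Arg): third position 2-fold.
Codon 4 CAA (Gln): third position 2-fold.
Codon 5 UGC (Cys): third position 2-fold.
Codon 6 CGG (Arg): third position 4-fold.
Codon 7 UUG (Leu): third position 2-fold.
Four-fold degenerate third positions: 2.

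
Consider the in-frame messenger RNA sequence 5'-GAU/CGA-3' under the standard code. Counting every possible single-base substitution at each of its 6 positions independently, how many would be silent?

Codon 1 (GAU, Asp): 1 synonymous substitution.
Codon 2 (CGA, Arg): 4 synonymous substitutions.
Total: 1 + 4 = 5.

5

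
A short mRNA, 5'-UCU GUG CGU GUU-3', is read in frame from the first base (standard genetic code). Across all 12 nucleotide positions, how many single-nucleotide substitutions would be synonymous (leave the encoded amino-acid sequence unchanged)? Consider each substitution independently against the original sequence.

Codon 1 (UCU, Ser): 3 synonymous substitutions.
Codon 2 (GUG, Val): 3 synonymous substitutions.
Codon 3 (CGU, Arg): 3 synonymous substitutions.
Codon 4 (GUU, Val): 3 synonymous substitutions.
Total: 3 + 3 + 3 + 3 = 12.

12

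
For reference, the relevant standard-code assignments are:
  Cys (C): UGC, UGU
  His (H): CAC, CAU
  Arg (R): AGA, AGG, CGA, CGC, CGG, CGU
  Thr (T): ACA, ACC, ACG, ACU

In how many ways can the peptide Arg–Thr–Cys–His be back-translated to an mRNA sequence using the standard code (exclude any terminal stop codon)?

Arg: 6 codons.
Thr: 4 codons.
Cys: 2 codons.
His: 2 codons.
6 × 4 × 2 × 2 = 96.

96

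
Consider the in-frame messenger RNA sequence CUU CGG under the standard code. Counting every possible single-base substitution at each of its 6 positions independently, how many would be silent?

7

Codon 1 (CUU, Leu): 3 synonymous substitutions.
Codon 2 (CGG, Arg): 4 synonymous substitutions.
Total: 3 + 4 = 7.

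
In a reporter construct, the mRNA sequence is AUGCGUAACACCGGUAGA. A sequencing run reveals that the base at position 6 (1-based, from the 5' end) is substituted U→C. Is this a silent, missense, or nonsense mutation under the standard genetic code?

silent

Position 6 falls in codon 2: CGU → Arg.
After the substitution the codon is CGC → Arg.
Both encode Arg, so the change is synonymous.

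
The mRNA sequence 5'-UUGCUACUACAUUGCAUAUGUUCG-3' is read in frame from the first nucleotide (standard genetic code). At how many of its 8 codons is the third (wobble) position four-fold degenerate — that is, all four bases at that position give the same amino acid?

3

Codon 1 UUG (Leu): third position 2-fold.
Codon 2 CUA (Leu): third position 4-fold.
Codon 3 CUA (Leu): third position 4-fold.
Codon 4 CAU (His): third position 2-fold.
Codon 5 UGC (Cys): third position 2-fold.
Codon 6 AUA (Ile): third position 3-fold.
Codon 7 UGU (Cys): third position 2-fold.
Codon 8 UCG (Ser): third position 4-fold.
Four-fold degenerate third positions: 3.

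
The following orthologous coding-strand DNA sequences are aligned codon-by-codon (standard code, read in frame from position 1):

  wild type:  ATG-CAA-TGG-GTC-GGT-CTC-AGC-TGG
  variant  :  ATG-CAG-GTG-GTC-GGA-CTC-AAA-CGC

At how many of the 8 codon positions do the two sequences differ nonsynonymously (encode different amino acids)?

3

Codon 1: ATG Met / ATG Met — identical.
Codon 2: CAA Gln / CAG Gln — synonymous.
Codon 3: TGG Trp / GTG Val — nonsynonymous.
Codon 4: GTC Val / GTC Val — identical.
Codon 5: GGT Gly / GGA Gly — synonymous.
Codon 6: CTC Leu / CTC Leu — identical.
Codon 7: AGC Ser / AAA Lys — nonsynonymous.
Codon 8: TGG Trp / CGC Arg — nonsynonymous.
Nonsynonymous differences: 3.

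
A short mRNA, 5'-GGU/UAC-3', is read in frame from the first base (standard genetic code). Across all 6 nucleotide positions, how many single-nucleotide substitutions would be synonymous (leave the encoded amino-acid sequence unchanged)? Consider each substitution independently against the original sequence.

Codon 1 (GGU, Gly): 3 synonymous substitutions.
Codon 2 (UAC, Tyr): 1 synonymous substitution.
Total: 3 + 1 = 4.

4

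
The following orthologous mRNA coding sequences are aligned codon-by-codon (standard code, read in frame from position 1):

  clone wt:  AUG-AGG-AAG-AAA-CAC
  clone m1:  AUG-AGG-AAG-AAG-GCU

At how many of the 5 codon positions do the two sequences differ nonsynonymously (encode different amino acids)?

Codon 1: AUG Met / AUG Met — identical.
Codon 2: AGG Arg / AGG Arg — identical.
Codon 3: AAG Lys / AAG Lys — identical.
Codon 4: AAA Lys / AAG Lys — synonymous.
Codon 5: CAC His / GCU Ala — nonsynonymous.
Nonsynonymous differences: 1.

1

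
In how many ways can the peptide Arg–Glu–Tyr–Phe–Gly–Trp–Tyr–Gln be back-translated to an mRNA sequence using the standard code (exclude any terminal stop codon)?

Arg: 6 codons.
Glu: 2 codons.
Tyr: 2 codons.
Phe: 2 codons.
Gly: 4 codons.
Trp: 1 codon.
Tyr: 2 codons.
Gln: 2 codons.
6 × 2 × 2 × 2 × 4 × 1 × 2 × 2 = 768.

768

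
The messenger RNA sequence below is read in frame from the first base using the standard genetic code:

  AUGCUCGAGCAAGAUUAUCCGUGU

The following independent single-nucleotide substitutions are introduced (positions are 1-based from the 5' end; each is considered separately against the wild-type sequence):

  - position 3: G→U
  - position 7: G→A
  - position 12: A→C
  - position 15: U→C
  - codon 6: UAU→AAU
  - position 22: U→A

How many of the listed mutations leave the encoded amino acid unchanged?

1

Codon 1: AUG (Met) → AUU (Ile) — missense.
Codon 3: GAG (Glu) → AAG (Lys) — missense.
Codon 4: CAA (Gln) → CAC (His) — missense.
Codon 5: GAU (Asp) → GAC (Asp) — synonymous.
Codon 6: UAU (Tyr) → AAU (Asn) — missense.
Codon 8: UGU (Cys) → AGU (Ser) — missense.
Synonymous: 1 of 6.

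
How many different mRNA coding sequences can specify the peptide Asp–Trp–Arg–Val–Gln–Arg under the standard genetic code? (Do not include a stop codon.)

576

Asp: 2 codons.
Trp: 1 codon.
Arg: 6 codons.
Val: 4 codons.
Gln: 2 codons.
Arg: 6 codons.
2 × 1 × 6 × 4 × 2 × 6 = 576.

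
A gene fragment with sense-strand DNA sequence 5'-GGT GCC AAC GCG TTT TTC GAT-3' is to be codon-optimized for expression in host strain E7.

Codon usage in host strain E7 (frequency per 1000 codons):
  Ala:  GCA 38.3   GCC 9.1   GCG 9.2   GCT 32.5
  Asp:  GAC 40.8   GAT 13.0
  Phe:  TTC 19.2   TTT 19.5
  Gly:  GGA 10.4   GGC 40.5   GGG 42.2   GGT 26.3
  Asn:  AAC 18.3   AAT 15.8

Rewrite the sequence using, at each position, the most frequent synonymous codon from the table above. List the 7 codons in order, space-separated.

GGG GCA AAC GCA TTT TTT GAC

Codon 1 (Gly): best is GGG at 42.2.
Codon 2 (Ala): best is GCA at 38.3.
Codon 3 (Asn): best is AAC at 18.3.
Codon 4 (Ala): best is GCA at 38.3.
Codon 5 (Phe): best is TTT at 19.5.
Codon 6 (Phe): best is TTT at 19.5.
Codon 7 (Asp): best is GAC at 40.8.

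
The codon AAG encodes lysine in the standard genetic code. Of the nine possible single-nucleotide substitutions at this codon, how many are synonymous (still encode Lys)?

Position 1: none → 0 synonymous.
Position 2: none → 0 synonymous.
Position 3: AAA → 1 synonymous.
Total: 0 + 0 + 1 = 1.

1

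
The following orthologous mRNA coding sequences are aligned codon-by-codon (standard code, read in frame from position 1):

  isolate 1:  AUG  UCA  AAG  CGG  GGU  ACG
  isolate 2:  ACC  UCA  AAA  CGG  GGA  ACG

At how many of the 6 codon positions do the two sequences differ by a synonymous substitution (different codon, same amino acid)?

Codon 1: AUG Met / ACC Thr — nonsynonymous.
Codon 2: UCA Ser / UCA Ser — identical.
Codon 3: AAG Lys / AAA Lys — synonymous.
Codon 4: CGG Arg / CGG Arg — identical.
Codon 5: GGU Gly / GGA Gly — synonymous.
Codon 6: ACG Thr / ACG Thr — identical.
Synonymous differences: 2.

2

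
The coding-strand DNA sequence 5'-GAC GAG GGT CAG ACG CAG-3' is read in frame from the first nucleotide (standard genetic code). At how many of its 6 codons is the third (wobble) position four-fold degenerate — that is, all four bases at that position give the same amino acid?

Codon 1 GAC (Asp): third position 2-fold.
Codon 2 GAG (Glu): third position 2-fold.
Codon 3 GGT (Gly): third position 4-fold.
Codon 4 CAG (Gln): third position 2-fold.
Codon 5 ACG (Thr): third position 4-fold.
Codon 6 CAG (Gln): third position 2-fold.
Four-fold degenerate third positions: 2.

2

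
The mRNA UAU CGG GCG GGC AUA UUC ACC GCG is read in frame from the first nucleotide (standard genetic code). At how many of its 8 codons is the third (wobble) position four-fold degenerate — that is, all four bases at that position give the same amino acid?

5

Codon 1 UAU (Tyr): third position 2-fold.
Codon 2 CGG (Arg): third position 4-fold.
Codon 3 GCG (Ala): third position 4-fold.
Codon 4 GGC (Gly): third position 4-fold.
Codon 5 AUA (Ile): third position 3-fold.
Codon 6 UUC (Phe): third position 2-fold.
Codon 7 ACC (Thr): third position 4-fold.
Codon 8 GCG (Ala): third position 4-fold.
Four-fold degenerate third positions: 5.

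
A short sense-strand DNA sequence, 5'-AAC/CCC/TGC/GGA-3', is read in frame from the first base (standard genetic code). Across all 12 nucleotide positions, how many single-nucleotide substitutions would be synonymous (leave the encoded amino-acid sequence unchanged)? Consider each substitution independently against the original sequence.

8

Codon 1 (AAC, Asn): 1 synonymous substitution.
Codon 2 (CCC, Pro): 3 synonymous substitutions.
Codon 3 (TGC, Cys): 1 synonymous substitution.
Codon 4 (GGA, Gly): 3 synonymous substitutions.
Total: 1 + 3 + 1 + 3 = 8.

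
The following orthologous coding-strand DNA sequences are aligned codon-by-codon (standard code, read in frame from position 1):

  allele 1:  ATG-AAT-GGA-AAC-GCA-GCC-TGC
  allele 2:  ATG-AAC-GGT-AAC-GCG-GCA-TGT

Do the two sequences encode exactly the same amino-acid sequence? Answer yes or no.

yes

Codon 1: ATG Met / ATG Met — identical.
Codon 2: AAT Asn / AAC Asn — synonymous.
Codon 3: GGA Gly / GGT Gly — synonymous.
Codon 4: AAC Asn / AAC Asn — identical.
Codon 5: GCA Ala / GCG Ala — synonymous.
Codon 6: GCC Ala / GCA Ala — synonymous.
Codon 7: TGC Cys / TGT Cys — synonymous.
Nonsynonymous differences: 0 → same protein.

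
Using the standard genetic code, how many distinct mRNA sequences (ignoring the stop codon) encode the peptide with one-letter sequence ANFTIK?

Ala: 4 codons.
Asn: 2 codons.
Phe: 2 codons.
Thr: 4 codons.
Ile: 3 codons.
Lys: 2 codons.
4 × 2 × 2 × 4 × 3 × 2 = 384.

384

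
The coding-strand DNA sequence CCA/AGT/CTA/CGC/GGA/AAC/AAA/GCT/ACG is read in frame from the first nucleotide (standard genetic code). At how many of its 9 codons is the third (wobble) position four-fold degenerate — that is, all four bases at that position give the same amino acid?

6

Codon 1 CCA (Pro): third position 4-fold.
Codon 2 AGT (Ser): third position 2-fold.
Codon 3 CTA (Leu): third position 4-fold.
Codon 4 CGC (Arg): third position 4-fold.
Codon 5 GGA (Gly): third position 4-fold.
Codon 6 AAC (Asn): third position 2-fold.
Codon 7 AAA (Lys): third position 2-fold.
Codon 8 GCT (Ala): third position 4-fold.
Codon 9 ACG (Thr): third position 4-fold.
Four-fold degenerate third positions: 6.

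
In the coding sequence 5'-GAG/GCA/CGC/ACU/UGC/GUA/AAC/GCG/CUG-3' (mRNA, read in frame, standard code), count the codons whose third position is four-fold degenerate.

Codon 1 GAG (Glu): third position 2-fold.
Codon 2 GCA (Ala): third position 4-fold.
Codon 3 CGC (Arg): third position 4-fold.
Codon 4 ACU (Thr): third position 4-fold.
Codon 5 UGC (Cys): third position 2-fold.
Codon 6 GUA (Val): third position 4-fold.
Codon 7 AAC (Asn): third position 2-fold.
Codon 8 GCG (Ala): third position 4-fold.
Codon 9 CUG (Leu): third position 4-fold.
Four-fold degenerate third positions: 6.

6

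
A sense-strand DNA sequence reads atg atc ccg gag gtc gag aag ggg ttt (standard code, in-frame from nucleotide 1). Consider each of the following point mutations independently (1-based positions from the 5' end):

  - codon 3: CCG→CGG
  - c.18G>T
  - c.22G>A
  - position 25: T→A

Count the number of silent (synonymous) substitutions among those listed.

Codon 3: CCG (Pro) → CGG (Arg) — missense.
Codon 6: GAG (Glu) → GAT (Asp) — missense.
Codon 8: GGG (Gly) → AGG (Arg) — missense.
Codon 9: TTT (Phe) → ATT (Ile) — missense.
Synonymous: 0 of 4.

0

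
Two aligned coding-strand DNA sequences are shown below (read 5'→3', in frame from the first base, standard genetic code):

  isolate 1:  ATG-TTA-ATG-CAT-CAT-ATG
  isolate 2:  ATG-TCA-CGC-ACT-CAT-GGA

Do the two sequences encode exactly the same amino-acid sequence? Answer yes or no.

no

Codon 1: ATG Met / ATG Met — identical.
Codon 2: TTA Leu / TCA Ser — nonsynonymous.
Codon 3: ATG Met / CGC Arg — nonsynonymous.
Codon 4: CAT His / ACT Thr — nonsynonymous.
Codon 5: CAT His / CAT His — identical.
Codon 6: ATG Met / GGA Gly — nonsynonymous.
Nonsynonymous differences: 4 → different protein.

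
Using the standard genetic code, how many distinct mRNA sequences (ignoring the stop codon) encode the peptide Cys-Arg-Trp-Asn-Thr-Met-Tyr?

Cys: 2 codons.
Arg: 6 codons.
Trp: 1 codon.
Asn: 2 codons.
Thr: 4 codons.
Met: 1 codon.
Tyr: 2 codons.
2 × 6 × 1 × 2 × 4 × 1 × 2 = 192.

192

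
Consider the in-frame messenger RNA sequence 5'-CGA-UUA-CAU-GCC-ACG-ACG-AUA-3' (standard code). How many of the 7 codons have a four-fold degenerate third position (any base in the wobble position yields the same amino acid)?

Codon 1 CGA (Arg): third position 4-fold.
Codon 2 UUA (Leu): third position 2-fold.
Codon 3 CAU (His): third position 2-fold.
Codon 4 GCC (Ala): third position 4-fold.
Codon 5 ACG (Thr): third position 4-fold.
Codon 6 ACG (Thr): third position 4-fold.
Codon 7 AUA (Ile): third position 3-fold.
Four-fold degenerate third positions: 4.

4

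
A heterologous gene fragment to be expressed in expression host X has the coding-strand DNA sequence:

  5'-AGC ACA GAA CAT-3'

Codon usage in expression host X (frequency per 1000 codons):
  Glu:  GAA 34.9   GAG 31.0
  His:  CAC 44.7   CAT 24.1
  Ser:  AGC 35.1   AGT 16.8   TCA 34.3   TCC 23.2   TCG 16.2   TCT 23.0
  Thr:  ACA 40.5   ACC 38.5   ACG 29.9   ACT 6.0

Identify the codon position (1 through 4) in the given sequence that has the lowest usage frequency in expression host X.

4

Codon 1 AGC (Ser): 35.1 per 1000.
Codon 2 ACA (Thr): 40.5 per 1000.
Codon 3 GAA (Glu): 34.9 per 1000.
Codon 4 CAT (His): 24.1 per 1000.
Lowest frequency is 24.1 at codon 4.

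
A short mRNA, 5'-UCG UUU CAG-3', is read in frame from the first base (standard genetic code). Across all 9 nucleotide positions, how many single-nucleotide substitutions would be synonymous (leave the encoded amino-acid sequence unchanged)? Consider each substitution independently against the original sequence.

Codon 1 (UCG, Ser): 3 synonymous substitutions.
Codon 2 (UUU, Phe): 1 synonymous substitution.
Codon 3 (CAG, Gln): 1 synonymous substitution.
Total: 3 + 1 + 1 = 5.

5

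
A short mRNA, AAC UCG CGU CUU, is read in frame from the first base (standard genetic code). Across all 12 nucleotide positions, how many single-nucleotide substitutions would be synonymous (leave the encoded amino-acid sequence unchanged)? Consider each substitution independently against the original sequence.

Codon 1 (AAC, Asn): 1 synonymous substitution.
Codon 2 (UCG, Ser): 3 synonymous substitutions.
Codon 3 (CGU, Arg): 3 synonymous substitutions.
Codon 4 (CUU, Leu): 3 synonymous substitutions.
Total: 1 + 3 + 3 + 3 = 10.

10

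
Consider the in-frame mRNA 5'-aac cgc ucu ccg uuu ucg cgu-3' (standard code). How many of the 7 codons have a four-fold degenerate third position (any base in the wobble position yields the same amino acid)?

5

Codon 1 AAC (Asn): third position 2-fold.
Codon 2 CGC (Arg): third position 4-fold.
Codon 3 UCU (Ser): third position 4-fold.
Codon 4 CCG (Pro): third position 4-fold.
Codon 5 UUU (Phe): third position 2-fold.
Codon 6 UCG (Ser): third position 4-fold.
Codon 7 CGU (Arg): third position 4-fold.
Four-fold degenerate third positions: 5.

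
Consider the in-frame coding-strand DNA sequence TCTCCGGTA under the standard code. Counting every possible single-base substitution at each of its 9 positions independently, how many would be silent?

9

Codon 1 (TCT, Ser): 3 synonymous substitutions.
Codon 2 (CCG, Pro): 3 synonymous substitutions.
Codon 3 (GTA, Val): 3 synonymous substitutions.
Total: 3 + 3 + 3 = 9.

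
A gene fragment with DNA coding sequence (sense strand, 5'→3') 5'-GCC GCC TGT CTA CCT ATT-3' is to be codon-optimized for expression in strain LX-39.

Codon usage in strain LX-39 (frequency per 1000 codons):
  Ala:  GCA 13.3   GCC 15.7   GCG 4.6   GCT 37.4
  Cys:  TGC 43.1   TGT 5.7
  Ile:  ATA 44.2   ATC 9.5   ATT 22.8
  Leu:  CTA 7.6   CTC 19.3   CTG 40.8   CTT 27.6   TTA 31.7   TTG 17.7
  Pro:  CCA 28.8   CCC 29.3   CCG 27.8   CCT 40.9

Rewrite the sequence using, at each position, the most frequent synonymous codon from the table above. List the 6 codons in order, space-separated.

Codon 1 (Ala): best is GCT at 37.4.
Codon 2 (Ala): best is GCT at 37.4.
Codon 3 (Cys): best is TGC at 43.1.
Codon 4 (Leu): best is CTG at 40.8.
Codon 5 (Pro): best is CCT at 40.9.
Codon 6 (Ile): best is ATA at 44.2.

GCT GCT TGC CTG CCT ATA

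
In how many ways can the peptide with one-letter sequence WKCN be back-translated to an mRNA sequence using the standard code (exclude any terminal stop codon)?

8

Trp: 1 codon.
Lys: 2 codons.
Cys: 2 codons.
Asn: 2 codons.
1 × 2 × 2 × 2 = 8.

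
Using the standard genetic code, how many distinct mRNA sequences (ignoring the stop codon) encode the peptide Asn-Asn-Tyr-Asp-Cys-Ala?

Asn: 2 codons.
Asn: 2 codons.
Tyr: 2 codons.
Asp: 2 codons.
Cys: 2 codons.
Ala: 4 codons.
2 × 2 × 2 × 2 × 2 × 4 = 128.

128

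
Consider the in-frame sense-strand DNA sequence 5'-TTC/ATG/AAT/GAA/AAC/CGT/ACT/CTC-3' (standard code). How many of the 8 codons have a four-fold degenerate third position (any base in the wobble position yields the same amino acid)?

3

Codon 1 TTC (Phe): third position 2-fold.
Codon 2 ATG (Met): third position 1-fold.
Codon 3 AAT (Asn): third position 2-fold.
Codon 4 GAA (Glu): third position 2-fold.
Codon 5 AAC (Asn): third position 2-fold.
Codon 6 CGT (Arg): third position 4-fold.
Codon 7 ACT (Thr): third position 4-fold.
Codon 8 CTC (Leu): third position 4-fold.
Four-fold degenerate third positions: 3.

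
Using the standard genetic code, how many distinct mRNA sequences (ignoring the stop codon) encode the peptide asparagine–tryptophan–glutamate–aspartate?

8

Asn: 2 codons.
Trp: 1 codon.
Glu: 2 codons.
Asp: 2 codons.
2 × 1 × 2 × 2 = 8.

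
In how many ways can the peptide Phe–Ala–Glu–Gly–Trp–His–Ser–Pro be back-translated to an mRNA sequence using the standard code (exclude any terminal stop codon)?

3072

Phe: 2 codons.
Ala: 4 codons.
Glu: 2 codons.
Gly: 4 codons.
Trp: 1 codon.
His: 2 codons.
Ser: 6 codons.
Pro: 4 codons.
2 × 4 × 2 × 4 × 1 × 2 × 6 × 4 = 3072.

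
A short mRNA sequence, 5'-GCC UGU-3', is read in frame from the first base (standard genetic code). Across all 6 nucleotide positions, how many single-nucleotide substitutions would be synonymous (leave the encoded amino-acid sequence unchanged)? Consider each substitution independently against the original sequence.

4

Codon 1 (GCC, Ala): 3 synonymous substitutions.
Codon 2 (UGU, Cys): 1 synonymous substitution.
Total: 3 + 1 = 4.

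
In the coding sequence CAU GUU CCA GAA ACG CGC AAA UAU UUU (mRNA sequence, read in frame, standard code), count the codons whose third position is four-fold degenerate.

Codon 1 CAU (His): third position 2-fold.
Codon 2 GUU (Val): third position 4-fold.
Codon 3 CCA (Pro): third position 4-fold.
Codon 4 GAA (Glu): third position 2-fold.
Codon 5 ACG (Thr): third position 4-fold.
Codon 6 CGC (Arg): third position 4-fold.
Codon 7 AAA (Lys): third position 2-fold.
Codon 8 UAU (Tyr): third position 2-fold.
Codon 9 UUU (Phe): third position 2-fold.
Four-fold degenerate third positions: 4.

4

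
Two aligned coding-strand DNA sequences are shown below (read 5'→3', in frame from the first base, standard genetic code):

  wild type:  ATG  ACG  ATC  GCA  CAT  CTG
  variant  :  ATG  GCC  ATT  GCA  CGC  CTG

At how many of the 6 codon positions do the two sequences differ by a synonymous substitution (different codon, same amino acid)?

1

Codon 1: ATG Met / ATG Met — identical.
Codon 2: ACG Thr / GCC Ala — nonsynonymous.
Codon 3: ATC Ile / ATT Ile — synonymous.
Codon 4: GCA Ala / GCA Ala — identical.
Codon 5: CAT His / CGC Arg — nonsynonymous.
Codon 6: CTG Leu / CTG Leu — identical.
Synonymous differences: 1.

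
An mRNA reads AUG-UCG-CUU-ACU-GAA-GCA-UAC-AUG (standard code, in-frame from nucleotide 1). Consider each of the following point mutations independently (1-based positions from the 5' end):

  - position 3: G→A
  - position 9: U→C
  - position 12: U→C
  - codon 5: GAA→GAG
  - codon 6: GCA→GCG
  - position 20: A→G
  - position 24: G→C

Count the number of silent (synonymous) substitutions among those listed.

Codon 1: AUG (Met) → AUA (Ile) — missense.
Codon 3: CUU (Leu) → CUC (Leu) — synonymous.
Codon 4: ACU (Thr) → ACC (Thr) — synonymous.
Codon 5: GAA (Glu) → GAG (Glu) — synonymous.
Codon 6: GCA (Ala) → GCG (Ala) — synonymous.
Codon 7: UAC (Tyr) → UGC (Cys) — missense.
Codon 8: AUG (Met) → AUC (Ile) — missense.
Synonymous: 4 of 7.

4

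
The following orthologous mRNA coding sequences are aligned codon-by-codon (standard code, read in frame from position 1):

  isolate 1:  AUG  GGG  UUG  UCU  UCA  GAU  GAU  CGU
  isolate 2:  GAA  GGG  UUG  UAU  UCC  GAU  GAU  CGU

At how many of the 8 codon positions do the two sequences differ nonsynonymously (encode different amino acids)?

2

Codon 1: AUG Met / GAA Glu — nonsynonymous.
Codon 2: GGG Gly / GGG Gly — identical.
Codon 3: UUG Leu / UUG Leu — identical.
Codon 4: UCU Ser / UAU Tyr — nonsynonymous.
Codon 5: UCA Ser / UCC Ser — synonymous.
Codon 6: GAU Asp / GAU Asp — identical.
Codon 7: GAU Asp / GAU Asp — identical.
Codon 8: CGU Arg / CGU Arg — identical.
Nonsynonymous differences: 2.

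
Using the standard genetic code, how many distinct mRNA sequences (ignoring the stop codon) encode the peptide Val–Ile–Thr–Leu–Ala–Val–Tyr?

Val: 4 codons.
Ile: 3 codons.
Thr: 4 codons.
Leu: 6 codons.
Ala: 4 codons.
Val: 4 codons.
Tyr: 2 codons.
4 × 3 × 4 × 6 × 4 × 4 × 2 = 9216.

9216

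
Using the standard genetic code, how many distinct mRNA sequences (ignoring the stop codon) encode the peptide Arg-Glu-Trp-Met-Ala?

Arg: 6 codons.
Glu: 2 codons.
Trp: 1 codon.
Met: 1 codon.
Ala: 4 codons.
6 × 2 × 1 × 1 × 4 = 48.

48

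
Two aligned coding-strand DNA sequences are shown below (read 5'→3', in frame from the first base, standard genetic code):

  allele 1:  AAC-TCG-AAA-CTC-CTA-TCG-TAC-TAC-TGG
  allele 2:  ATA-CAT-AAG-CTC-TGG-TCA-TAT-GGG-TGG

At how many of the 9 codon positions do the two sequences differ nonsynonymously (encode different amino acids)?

Codon 1: AAC Asn / ATA Ile — nonsynonymous.
Codon 2: TCG Ser / CAT His — nonsynonymous.
Codon 3: AAA Lys / AAG Lys — synonymous.
Codon 4: CTC Leu / CTC Leu — identical.
Codon 5: CTA Leu / TGG Trp — nonsynonymous.
Codon 6: TCG Ser / TCA Ser — synonymous.
Codon 7: TAC Tyr / TAT Tyr — synonymous.
Codon 8: TAC Tyr / GGG Gly — nonsynonymous.
Codon 9: TGG Trp / TGG Trp — identical.
Nonsynonymous differences: 4.

4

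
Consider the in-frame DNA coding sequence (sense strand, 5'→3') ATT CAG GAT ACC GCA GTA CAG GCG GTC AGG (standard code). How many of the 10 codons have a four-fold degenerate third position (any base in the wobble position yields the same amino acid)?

Codon 1 ATT (Ile): third position 3-fold.
Codon 2 CAG (Gln): third position 2-fold.
Codon 3 GAT (Asp): third position 2-fold.
Codon 4 ACC (Thr): third position 4-fold.
Codon 5 GCA (Ala): third position 4-fold.
Codon 6 GTA (Val): third position 4-fold.
Codon 7 CAG (Gln): third position 2-fold.
Codon 8 GCG (Ala): third position 4-fold.
Codon 9 GTC (Val): third position 4-fold.
Codon 10 AGG (Arg): third position 2-fold.
Four-fold degenerate third positions: 5.

5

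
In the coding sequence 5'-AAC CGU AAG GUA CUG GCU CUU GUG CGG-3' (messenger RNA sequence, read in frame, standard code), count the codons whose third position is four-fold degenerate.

7

Codon 1 AAC (Asn): third position 2-fold.
Codon 2 CGU (Arg): third position 4-fold.
Codon 3 AAG (Lys): third position 2-fold.
Codon 4 GUA (Val): third position 4-fold.
Codon 5 CUG (Leu): third position 4-fold.
Codon 6 GCU (Ala): third position 4-fold.
Codon 7 CUU (Leu): third position 4-fold.
Codon 8 GUG (Val): third position 4-fold.
Codon 9 CGG (Arg): third position 4-fold.
Four-fold degenerate third positions: 7.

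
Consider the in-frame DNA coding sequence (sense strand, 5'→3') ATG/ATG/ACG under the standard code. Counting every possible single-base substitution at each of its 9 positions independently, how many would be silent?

3

Codon 1 (ATG, Met): 0 synonymous substitutions.
Codon 2 (ATG, Met): 0 synonymous substitutions.
Codon 3 (ACG, Thr): 3 synonymous substitutions.
Total: 0 + 0 + 3 = 3.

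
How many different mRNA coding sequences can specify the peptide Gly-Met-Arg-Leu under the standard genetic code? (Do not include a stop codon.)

144

Gly: 4 codons.
Met: 1 codon.
Arg: 6 codons.
Leu: 6 codons.
4 × 1 × 6 × 6 = 144.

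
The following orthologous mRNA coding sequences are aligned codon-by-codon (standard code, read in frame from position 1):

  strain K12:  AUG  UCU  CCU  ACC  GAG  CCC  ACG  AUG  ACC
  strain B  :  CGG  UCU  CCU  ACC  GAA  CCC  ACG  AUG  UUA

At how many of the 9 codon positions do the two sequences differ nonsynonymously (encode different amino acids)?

Codon 1: AUG Met / CGG Arg — nonsynonymous.
Codon 2: UCU Ser / UCU Ser — identical.
Codon 3: CCU Pro / CCU Pro — identical.
Codon 4: ACC Thr / ACC Thr — identical.
Codon 5: GAG Glu / GAA Glu — synonymous.
Codon 6: CCC Pro / CCC Pro — identical.
Codon 7: ACG Thr / ACG Thr — identical.
Codon 8: AUG Met / AUG Met — identical.
Codon 9: ACC Thr / UUA Leu — nonsynonymous.
Nonsynonymous differences: 2.

2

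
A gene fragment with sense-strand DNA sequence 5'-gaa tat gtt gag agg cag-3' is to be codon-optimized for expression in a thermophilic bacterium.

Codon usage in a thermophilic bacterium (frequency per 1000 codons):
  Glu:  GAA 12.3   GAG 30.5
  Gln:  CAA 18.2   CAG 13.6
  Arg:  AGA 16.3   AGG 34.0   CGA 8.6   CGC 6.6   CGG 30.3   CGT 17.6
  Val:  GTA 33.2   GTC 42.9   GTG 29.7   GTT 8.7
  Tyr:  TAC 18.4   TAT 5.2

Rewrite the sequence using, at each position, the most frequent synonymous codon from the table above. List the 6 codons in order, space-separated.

GAG TAC GTC GAG AGG CAA

Codon 1 (Glu): best is GAG at 30.5.
Codon 2 (Tyr): best is TAC at 18.4.
Codon 3 (Val): best is GTC at 42.9.
Codon 4 (Glu): best is GAG at 30.5.
Codon 5 (Arg): best is AGG at 34.0.
Codon 6 (Gln): best is CAA at 18.2.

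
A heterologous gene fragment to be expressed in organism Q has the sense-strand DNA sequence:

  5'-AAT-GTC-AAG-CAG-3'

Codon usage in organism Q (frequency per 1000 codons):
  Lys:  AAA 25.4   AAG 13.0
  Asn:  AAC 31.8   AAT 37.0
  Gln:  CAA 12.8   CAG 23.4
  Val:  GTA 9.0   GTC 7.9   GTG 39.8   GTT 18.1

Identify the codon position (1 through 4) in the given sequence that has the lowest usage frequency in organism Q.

Codon 1 AAT (Asn): 37.0 per 1000.
Codon 2 GTC (Val): 7.9 per 1000.
Codon 3 AAG (Lys): 13.0 per 1000.
Codon 4 CAG (Gln): 23.4 per 1000.
Lowest frequency is 7.9 at codon 2.

2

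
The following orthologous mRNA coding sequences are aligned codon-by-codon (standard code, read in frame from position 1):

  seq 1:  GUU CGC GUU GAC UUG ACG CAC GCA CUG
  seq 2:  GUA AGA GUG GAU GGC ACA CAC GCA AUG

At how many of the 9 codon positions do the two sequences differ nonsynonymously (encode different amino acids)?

2

Codon 1: GUU Val / GUA Val — synonymous.
Codon 2: CGC Arg / AGA Arg — synonymous.
Codon 3: GUU Val / GUG Val — synonymous.
Codon 4: GAC Asp / GAU Asp — synonymous.
Codon 5: UUG Leu / GGC Gly — nonsynonymous.
Codon 6: ACG Thr / ACA Thr — synonymous.
Codon 7: CAC His / CAC His — identical.
Codon 8: GCA Ala / GCA Ala — identical.
Codon 9: CUG Leu / AUG Met — nonsynonymous.
Nonsynonymous differences: 2.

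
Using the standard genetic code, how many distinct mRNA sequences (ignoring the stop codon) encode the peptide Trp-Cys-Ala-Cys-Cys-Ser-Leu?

Trp: 1 codon.
Cys: 2 codons.
Ala: 4 codons.
Cys: 2 codons.
Cys: 2 codons.
Ser: 6 codons.
Leu: 6 codons.
1 × 2 × 4 × 2 × 2 × 6 × 6 = 1152.

1152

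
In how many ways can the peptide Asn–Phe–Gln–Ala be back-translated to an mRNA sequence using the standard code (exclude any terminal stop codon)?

32

Asn: 2 codons.
Phe: 2 codons.
Gln: 2 codons.
Ala: 4 codons.
2 × 2 × 2 × 4 = 32.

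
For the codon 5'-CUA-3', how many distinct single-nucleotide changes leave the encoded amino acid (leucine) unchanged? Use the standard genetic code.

Position 1: UUA → 1 synonymous.
Position 2: none → 0 synonymous.
Position 3: CUU, CUC, CUG → 3 synonymous.
Total: 1 + 0 + 3 = 4.

4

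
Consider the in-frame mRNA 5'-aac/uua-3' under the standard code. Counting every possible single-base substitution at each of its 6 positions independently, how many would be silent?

Codon 1 (AAC, Asn): 1 synonymous substitution.
Codon 2 (UUA, Leu): 2 synonymous substitutions.
Total: 1 + 2 = 3.

3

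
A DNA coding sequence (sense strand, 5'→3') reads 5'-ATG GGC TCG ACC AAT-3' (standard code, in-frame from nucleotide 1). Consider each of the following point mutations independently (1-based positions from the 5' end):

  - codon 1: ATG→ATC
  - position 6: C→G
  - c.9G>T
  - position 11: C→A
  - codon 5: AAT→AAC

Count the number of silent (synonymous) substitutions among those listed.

3

Codon 1: ATG (Met) → ATC (Ile) — missense.
Codon 2: GGC (Gly) → GGG (Gly) — synonymous.
Codon 3: TCG (Ser) → TCT (Ser) — synonymous.
Codon 4: ACC (Thr) → AAC (Asn) — missense.
Codon 5: AAT (Asn) → AAC (Asn) — synonymous.
Synonymous: 3 of 5.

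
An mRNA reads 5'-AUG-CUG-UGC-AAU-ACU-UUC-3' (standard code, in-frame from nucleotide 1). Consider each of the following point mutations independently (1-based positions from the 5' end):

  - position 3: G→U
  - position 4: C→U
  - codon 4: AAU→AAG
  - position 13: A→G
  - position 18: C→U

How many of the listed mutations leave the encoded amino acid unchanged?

2

Codon 1: AUG (Met) → AUU (Ile) — missense.
Codon 2: CUG (Leu) → UUG (Leu) — synonymous.
Codon 4: AAU (Asn) → AAG (Lys) — missense.
Codon 5: ACU (Thr) → GCU (Ala) — missense.
Codon 6: UUC (Phe) → UUU (Phe) — synonymous.
Synonymous: 2 of 5.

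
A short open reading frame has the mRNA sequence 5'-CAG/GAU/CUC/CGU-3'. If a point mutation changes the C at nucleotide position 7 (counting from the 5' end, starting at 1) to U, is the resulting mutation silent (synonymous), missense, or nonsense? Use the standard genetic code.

Position 7 falls in codon 3: CUC → Leu.
After the substitution the codon is UUC → Phe.
Leu ≠ Phe, so this is a missense mutation.

missense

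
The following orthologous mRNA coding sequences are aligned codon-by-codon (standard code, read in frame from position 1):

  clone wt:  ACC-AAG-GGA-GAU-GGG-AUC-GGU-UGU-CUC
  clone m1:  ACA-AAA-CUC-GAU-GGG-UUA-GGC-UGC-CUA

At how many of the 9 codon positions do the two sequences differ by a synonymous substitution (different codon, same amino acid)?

5

Codon 1: ACC Thr / ACA Thr — synonymous.
Codon 2: AAG Lys / AAA Lys — synonymous.
Codon 3: GGA Gly / CUC Leu — nonsynonymous.
Codon 4: GAU Asp / GAU Asp — identical.
Codon 5: GGG Gly / GGG Gly — identical.
Codon 6: AUC Ile / UUA Leu — nonsynonymous.
Codon 7: GGU Gly / GGC Gly — synonymous.
Codon 8: UGU Cys / UGC Cys — synonymous.
Codon 9: CUC Leu / CUA Leu — synonymous.
Synonymous differences: 5.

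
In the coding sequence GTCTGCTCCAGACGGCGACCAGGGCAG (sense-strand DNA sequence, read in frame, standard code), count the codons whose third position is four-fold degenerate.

6

Codon 1 GTC (Val): third position 4-fold.
Codon 2 TGC (Cys): third position 2-fold.
Codon 3 TCC (Ser): third position 4-fold.
Codon 4 AGA (Arg): third position 2-fold.
Codon 5 CGG (Arg): third position 4-fold.
Codon 6 CGA (Arg): third position 4-fold.
Codon 7 CCA (Pro): third position 4-fold.
Codon 8 GGG (Gly): third position 4-fold.
Codon 9 CAG (Gln): third position 2-fold.
Four-fold degenerate third positions: 6.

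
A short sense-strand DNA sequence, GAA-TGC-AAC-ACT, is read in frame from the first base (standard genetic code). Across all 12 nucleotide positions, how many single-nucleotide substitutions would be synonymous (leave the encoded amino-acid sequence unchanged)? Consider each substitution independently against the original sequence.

6

Codon 1 (GAA, Glu): 1 synonymous substitution.
Codon 2 (TGC, Cys): 1 synonymous substitution.
Codon 3 (AAC, Asn): 1 synonymous substitution.
Codon 4 (ACT, Thr): 3 synonymous substitutions.
Total: 1 + 1 + 1 + 3 = 6.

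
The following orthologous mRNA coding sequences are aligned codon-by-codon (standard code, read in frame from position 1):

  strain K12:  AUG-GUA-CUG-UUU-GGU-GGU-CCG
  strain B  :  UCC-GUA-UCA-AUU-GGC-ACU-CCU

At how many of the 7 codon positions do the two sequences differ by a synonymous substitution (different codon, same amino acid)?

Codon 1: AUG Met / UCC Ser — nonsynonymous.
Codon 2: GUA Val / GUA Val — identical.
Codon 3: CUG Leu / UCA Ser — nonsynonymous.
Codon 4: UUU Phe / AUU Ile — nonsynonymous.
Codon 5: GGU Gly / GGC Gly — synonymous.
Codon 6: GGU Gly / ACU Thr — nonsynonymous.
Codon 7: CCG Pro / CCU Pro — synonymous.
Synonymous differences: 2.

2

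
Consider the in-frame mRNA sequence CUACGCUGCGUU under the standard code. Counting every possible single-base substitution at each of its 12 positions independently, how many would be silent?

11

Codon 1 (CUA, Leu): 4 synonymous substitutions.
Codon 2 (CGC, Arg): 3 synonymous substitutions.
Codon 3 (UGC, Cys): 1 synonymous substitution.
Codon 4 (GUU, Val): 3 synonymous substitutions.
Total: 4 + 3 + 1 + 3 = 11.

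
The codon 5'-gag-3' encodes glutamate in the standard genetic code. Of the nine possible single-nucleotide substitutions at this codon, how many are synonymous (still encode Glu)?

1

Position 1: none → 0 synonymous.
Position 2: none → 0 synonymous.
Position 3: GAA → 1 synonymous.
Total: 0 + 0 + 1 = 1.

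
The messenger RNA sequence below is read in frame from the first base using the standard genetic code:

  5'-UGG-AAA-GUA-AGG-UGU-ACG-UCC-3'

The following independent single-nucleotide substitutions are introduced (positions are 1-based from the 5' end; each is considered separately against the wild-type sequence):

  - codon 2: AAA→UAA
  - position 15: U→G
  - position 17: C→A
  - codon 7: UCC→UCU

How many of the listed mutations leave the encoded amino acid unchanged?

1

Codon 2: AAA (Lys) → UAA (Stop) — nonsense.
Codon 5: UGU (Cys) → UGG (Trp) — missense.
Codon 6: ACG (Thr) → AAG (Lys) — missense.
Codon 7: UCC (Ser) → UCU (Ser) — synonymous.
Synonymous: 1 of 4.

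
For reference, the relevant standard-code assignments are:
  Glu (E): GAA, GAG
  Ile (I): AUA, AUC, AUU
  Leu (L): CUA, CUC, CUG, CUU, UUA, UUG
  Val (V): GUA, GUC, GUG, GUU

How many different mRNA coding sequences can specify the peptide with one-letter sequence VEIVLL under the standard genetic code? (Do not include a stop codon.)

Val: 4 codons.
Glu: 2 codons.
Ile: 3 codons.
Val: 4 codons.
Leu: 6 codons.
Leu: 6 codons.
4 × 2 × 3 × 4 × 6 × 6 = 3456.

3456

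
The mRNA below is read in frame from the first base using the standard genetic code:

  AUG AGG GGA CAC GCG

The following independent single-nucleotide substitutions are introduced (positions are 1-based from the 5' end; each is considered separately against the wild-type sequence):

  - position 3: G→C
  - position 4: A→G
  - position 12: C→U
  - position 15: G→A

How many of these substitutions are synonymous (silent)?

Codon 1: AUG (Met) → AUC (Ile) — missense.
Codon 2: AGG (Arg) → GGG (Gly) — missense.
Codon 4: CAC (His) → CAU (His) — synonymous.
Codon 5: GCG (Ala) → GCA (Ala) — synonymous.
Synonymous: 2 of 4.

2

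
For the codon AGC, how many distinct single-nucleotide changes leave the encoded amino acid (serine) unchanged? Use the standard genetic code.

Position 1: none → 0 synonymous.
Position 2: none → 0 synonymous.
Position 3: AGU → 1 synonymous.
Total: 0 + 0 + 1 = 1.

1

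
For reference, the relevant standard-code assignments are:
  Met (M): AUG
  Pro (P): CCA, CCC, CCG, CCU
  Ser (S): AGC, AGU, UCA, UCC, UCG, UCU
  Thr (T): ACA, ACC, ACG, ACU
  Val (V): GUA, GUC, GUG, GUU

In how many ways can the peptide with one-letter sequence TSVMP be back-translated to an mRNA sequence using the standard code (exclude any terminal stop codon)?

384

Thr: 4 codons.
Ser: 6 codons.
Val: 4 codons.
Met: 1 codon.
Pro: 4 codons.
4 × 6 × 4 × 1 × 4 = 384.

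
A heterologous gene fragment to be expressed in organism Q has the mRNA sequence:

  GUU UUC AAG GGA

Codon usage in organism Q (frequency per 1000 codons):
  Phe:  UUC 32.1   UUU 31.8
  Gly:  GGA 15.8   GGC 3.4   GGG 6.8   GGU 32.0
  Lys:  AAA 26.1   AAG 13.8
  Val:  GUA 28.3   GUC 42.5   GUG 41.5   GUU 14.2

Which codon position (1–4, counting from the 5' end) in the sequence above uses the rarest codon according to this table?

3

Codon 1 GUU (Val): 14.2 per 1000.
Codon 2 UUC (Phe): 32.1 per 1000.
Codon 3 AAG (Lys): 13.8 per 1000.
Codon 4 GGA (Gly): 15.8 per 1000.
Lowest frequency is 13.8 at codon 3.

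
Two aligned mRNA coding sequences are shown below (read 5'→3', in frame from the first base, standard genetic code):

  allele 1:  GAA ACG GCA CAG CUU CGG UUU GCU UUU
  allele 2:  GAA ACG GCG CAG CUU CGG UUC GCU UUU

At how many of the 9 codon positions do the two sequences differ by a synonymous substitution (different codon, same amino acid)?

2

Codon 1: GAA Glu / GAA Glu — identical.
Codon 2: ACG Thr / ACG Thr — identical.
Codon 3: GCA Ala / GCG Ala — synonymous.
Codon 4: CAG Gln / CAG Gln — identical.
Codon 5: CUU Leu / CUU Leu — identical.
Codon 6: CGG Arg / CGG Arg — identical.
Codon 7: UUU Phe / UUC Phe — synonymous.
Codon 8: GCU Ala / GCU Ala — identical.
Codon 9: UUU Phe / UUU Phe — identical.
Synonymous differences: 2.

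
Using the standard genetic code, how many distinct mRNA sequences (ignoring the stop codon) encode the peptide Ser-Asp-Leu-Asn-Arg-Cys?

1728

Ser: 6 codons.
Asp: 2 codons.
Leu: 6 codons.
Asn: 2 codons.
Arg: 6 codons.
Cys: 2 codons.
6 × 2 × 6 × 2 × 6 × 2 = 1728.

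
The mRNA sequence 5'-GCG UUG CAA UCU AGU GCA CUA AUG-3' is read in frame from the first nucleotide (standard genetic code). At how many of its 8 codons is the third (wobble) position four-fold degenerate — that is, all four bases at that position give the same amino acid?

4

Codon 1 GCG (Ala): third position 4-fold.
Codon 2 UUG (Leu): third position 2-fold.
Codon 3 CAA (Gln): third position 2-fold.
Codon 4 UCU (Ser): third position 4-fold.
Codon 5 AGU (Ser): third position 2-fold.
Codon 6 GCA (Ala): third position 4-fold.
Codon 7 CUA (Leu): third position 4-fold.
Codon 8 AUG (Met): third position 1-fold.
Four-fold degenerate third positions: 4.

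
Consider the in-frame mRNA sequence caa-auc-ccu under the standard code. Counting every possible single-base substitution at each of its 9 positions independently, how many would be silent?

6

Codon 1 (CAA, Gln): 1 synonymous substitution.
Codon 2 (AUC, Ile): 2 synonymous substitutions.
Codon 3 (CCU, Pro): 3 synonymous substitutions.
Total: 1 + 2 + 3 = 6.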